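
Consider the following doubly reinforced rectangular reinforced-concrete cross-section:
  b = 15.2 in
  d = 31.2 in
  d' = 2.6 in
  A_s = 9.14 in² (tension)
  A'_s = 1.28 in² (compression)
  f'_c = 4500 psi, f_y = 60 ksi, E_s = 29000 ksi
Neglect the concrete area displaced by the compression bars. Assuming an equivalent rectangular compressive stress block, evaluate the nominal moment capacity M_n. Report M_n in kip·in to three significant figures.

Assume both steels yield.
a = (A_s − A'_s) f_y/(0.85 f'_c b) = (9.14 − 1.28) × 60/(0.85 × 4.5 × 15.2) = 8.111 in.
c = a/β₁ = 8.111/0.825 = 9.832 in; ε'_s = 0.003(c − d')/c = 0.0022 ≥ ε_y = 0.0021, so the compression steel yields.
M_n = (A_s − A'_s) f_y (d − a/2) + A'_s f_y (d − d') = 471.6 × (31.2 − 4.0555) + 76.8 × (31.2 − 2.6) = 12801.3 + 2196.5 = 14997.8 kip·in.

M_n ≈ 15000 kip·in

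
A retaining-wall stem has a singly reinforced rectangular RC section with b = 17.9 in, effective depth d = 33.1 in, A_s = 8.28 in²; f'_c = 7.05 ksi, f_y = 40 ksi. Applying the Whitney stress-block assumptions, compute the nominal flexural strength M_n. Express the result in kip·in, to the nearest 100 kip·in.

M_n ≈ 10500 kip·in

T = A_s f_y = 8.28 × 40 = 331.2 kips.
a = T/(0.85 f'_c b) = 331.2/(0.85 × 7.05 × 17.9) = 3.088 in.
M_n = T(d − a/2) = 331.2 × (33.1 − 1.544) = 10451.3 kip·in.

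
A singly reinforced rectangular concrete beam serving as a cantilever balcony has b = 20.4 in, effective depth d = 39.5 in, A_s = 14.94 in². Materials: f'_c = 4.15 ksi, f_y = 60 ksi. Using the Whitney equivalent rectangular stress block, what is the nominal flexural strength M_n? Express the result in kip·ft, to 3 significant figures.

T = A_s f_y = 14.94 × 60 = 896.4 kips.
a = T/(0.85 f'_c b) = 896.4/(0.85 × 4.15 × 20.4) = 12.457 in.
M_n = T(d − a/2) = 896.4 × (39.5 − 6.2285) = 29824.6 kip·in = 29824.6/12 = 2485.38 kip·ft.

M_n ≈ 2490 kip·ft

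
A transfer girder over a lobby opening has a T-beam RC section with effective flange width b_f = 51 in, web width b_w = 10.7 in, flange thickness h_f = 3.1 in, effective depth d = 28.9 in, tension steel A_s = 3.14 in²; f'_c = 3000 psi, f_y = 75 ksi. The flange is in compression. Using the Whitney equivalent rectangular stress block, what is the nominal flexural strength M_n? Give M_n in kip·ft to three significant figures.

Tension: T = A_s f_y = 3.14 × 75 = 235.5 kips.
Try a within the flange: a = T/(0.85 f'_c b_f) = 235.5/(0.85 × 3 × 51) = 1.811 in.
Since a = 1.811 ≤ h_f = 3.1 in, the stress block lies entirely in the flange; analyse as a rectangular beam of width b_f.
M_n = T(d − a/2) = 235.5 × (28.9 − 0.9055) = 6592.7 kip·in.
M_n = 6592.7/12 = 549.39 kip·ft.

M_n ≈ 549 kip·ft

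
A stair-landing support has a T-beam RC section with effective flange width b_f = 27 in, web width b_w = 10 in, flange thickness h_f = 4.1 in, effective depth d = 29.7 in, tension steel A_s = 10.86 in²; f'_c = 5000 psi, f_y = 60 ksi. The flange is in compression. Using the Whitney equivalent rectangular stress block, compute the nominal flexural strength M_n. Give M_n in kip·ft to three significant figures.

M_n ≈ 1440 kip·ft

Tension: T = A_s f_y = 10.86 × 60 = 651.6 kips.
Try a within the flange: a = T/(0.85 f'_c b_f) = 651.6/(0.85 × 5 × 27) = 5.678 in.
a = 5.678 > h_f = 4.1 in: the block extends into the web. Split into flange-overhang and web parts.
C_f = 0.85 f'_c (b_f − b_w) h_f = 0.85 × 5 × (27 − 10) × 4.1 = 296.2 kips.
Remaining web compression depth: a_w = (T − C_f)/(0.85 f'_c b_w) = (651.6 − 296.2)/(0.85 × 5 × 10) = 8.362 in.
M_n = C_f(d − h_f/2) + (T − C_f)(d − a_w/2) = 296.2 × (29.7 − 2.05) + 355.4 × (29.7 − 4.181) = 8189.9 + 9069.5 = 17259.4 kip·in.
M_n = 17259.4/12 = 1438.28 kip·ft.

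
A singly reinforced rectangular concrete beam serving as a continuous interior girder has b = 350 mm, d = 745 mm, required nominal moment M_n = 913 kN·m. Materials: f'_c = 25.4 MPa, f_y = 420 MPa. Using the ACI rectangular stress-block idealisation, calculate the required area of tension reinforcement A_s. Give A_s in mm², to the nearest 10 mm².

With M_n = 0.85 f'_c a b (d − a/2), solve the quadratic for a:
a = d − √(d² − 2M_n/(0.85 f'_c b)) = 745 − √(745² − 2 × 913×10⁶/(0.85 × 25.4 × 350)) = 185.20 mm.
A_s = 0.85 f'_c a b / f_y = 0.85 × 25.4 × 185.20 × 350 / 420 = 3332.1 mm².

A_s ≈ 3330 mm²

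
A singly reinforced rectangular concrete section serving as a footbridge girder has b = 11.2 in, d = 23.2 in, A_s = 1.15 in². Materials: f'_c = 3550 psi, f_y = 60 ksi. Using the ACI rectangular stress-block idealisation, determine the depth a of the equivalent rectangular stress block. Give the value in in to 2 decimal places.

a ≈ 2.04 in

T = A_s f_y = 1.15 × 60 = 69 kips.
a = T/(0.85 f'_c b) = 69/(0.85 × 3.55 × 11.2) = 2.04 in.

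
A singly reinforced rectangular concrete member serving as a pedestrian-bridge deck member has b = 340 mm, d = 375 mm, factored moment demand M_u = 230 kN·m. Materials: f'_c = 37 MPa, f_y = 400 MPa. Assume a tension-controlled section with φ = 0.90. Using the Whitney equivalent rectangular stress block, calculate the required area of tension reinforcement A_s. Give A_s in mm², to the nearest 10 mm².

A_s ≈ 1880 mm²

M_n = M_u/φ = 230/0.90 = 255.556 kN·m.
With M_n = 0.85 f'_c a b (d − a/2), solve the quadratic for a:
a = d − √(d² − 2M_n/(0.85 f'_c b)) = 375 − √(375² − 2 × 255.556×10⁶/(0.85 × 37 × 340)) = 70.33 mm.
A_s = 0.85 f'_c a b / f_y = 0.85 × 37 × 70.33 × 340 / 400 = 1880.1 mm².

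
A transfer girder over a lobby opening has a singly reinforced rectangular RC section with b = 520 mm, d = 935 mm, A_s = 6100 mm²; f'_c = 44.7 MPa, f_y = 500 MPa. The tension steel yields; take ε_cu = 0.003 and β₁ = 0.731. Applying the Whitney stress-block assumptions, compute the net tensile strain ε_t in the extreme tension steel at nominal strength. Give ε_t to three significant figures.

a = A_s f_y/(0.85 f'_c b) = 154.37 mm.
β₁ = 0.731, so c = a/β₁ = 154.37/0.731 = 211.18 mm.
From the linear strain diagram with ε_cu = 0.003: ε_t = 0.003 (d − c)/c = 0.003 × (935 − 211.18)/211.18 = 0.0103.
Since ε_t ≥ 0.005, the section is tension-controlled.

ε_t ≈ 0.0103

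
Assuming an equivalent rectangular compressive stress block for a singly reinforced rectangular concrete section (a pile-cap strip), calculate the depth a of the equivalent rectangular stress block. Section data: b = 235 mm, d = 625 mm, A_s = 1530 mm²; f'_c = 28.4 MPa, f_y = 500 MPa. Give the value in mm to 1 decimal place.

T = A_s f_y = 1530 × 500 = 765000 N = 765 kN.
Setting C = 0.85 f'_c a b equal to T: a = 765000/(0.85 × 28.4 × 235) = 134.9 mm.

a ≈ 134.9 mm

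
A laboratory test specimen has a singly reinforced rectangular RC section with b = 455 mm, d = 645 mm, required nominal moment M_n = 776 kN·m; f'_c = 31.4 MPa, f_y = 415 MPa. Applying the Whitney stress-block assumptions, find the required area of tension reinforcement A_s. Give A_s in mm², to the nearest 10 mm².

With M_n = 0.85 f'_c a b (d − a/2), solve the quadratic for a:
a = d − √(d² − 2M_n/(0.85 f'_c b)) = 645 − √(645² − 2 × 776×10⁶/(0.85 × 31.4 × 455)) = 108.13 mm.
A_s = 0.85 f'_c a b / f_y = 0.85 × 31.4 × 108.13 × 455 / 415 = 3164.2 mm².

A_s ≈ 3160 mm²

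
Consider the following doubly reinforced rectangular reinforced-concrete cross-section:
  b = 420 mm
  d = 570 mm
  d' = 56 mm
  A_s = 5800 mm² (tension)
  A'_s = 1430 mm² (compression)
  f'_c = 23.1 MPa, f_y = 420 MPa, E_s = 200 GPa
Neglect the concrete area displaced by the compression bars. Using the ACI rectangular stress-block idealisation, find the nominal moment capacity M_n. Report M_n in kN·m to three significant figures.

M_n ≈ 1150 kN·m

Assume both tension and compression steel yield.
Net tension couple steel: A_s − A'_s = 4370 mm².
a = (A_s − A'_s) f_y / (0.85 f'_c b) = 1835400/(0.85 × 23.1 × 420) = 222.56 mm.
c = a/β₁ = 222.56/0.85 = 261.84 mm; ε'_s = 0.003(c − d')/c = 0.0024 ≥ f_y/E_s = 0.0021, so compression steel does yield.
M_n = (A_s − A'_s) f_y (d − a/2) + A'_s f_y (d − d') = [1835400 × (570 − 111.28) + 600600 × (570 − 56)] × 10⁻⁶ = 841.93 + 308.71 = 1150.64 kN·m.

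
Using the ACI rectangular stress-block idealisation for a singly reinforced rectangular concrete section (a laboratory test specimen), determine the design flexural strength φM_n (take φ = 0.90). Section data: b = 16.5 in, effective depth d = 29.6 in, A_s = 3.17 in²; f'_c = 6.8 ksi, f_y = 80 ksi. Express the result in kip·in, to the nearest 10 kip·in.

φM_n ≈ 6450 kip·in

T = A_s f_y = 3.17 × 80 = 253.6 kips.
a = T/(0.85 f'_c b) = 253.6/(0.85 × 6.8 × 16.5) = 2.659 in.
M_n = T(d − a/2) = 253.6 × (29.6 − 1.3295) = 7169.4 kip·in.
φM_n = 0.90 × 7169.4 = 6452.5 kip·in.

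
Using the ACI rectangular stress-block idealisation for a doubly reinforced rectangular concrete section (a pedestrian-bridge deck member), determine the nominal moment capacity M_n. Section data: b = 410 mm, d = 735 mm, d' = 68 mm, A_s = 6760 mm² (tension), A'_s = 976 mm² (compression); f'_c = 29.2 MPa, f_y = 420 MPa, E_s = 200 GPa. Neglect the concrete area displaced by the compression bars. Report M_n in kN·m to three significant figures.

M_n ≈ 1770 kN·m

Assume both tension and compression steel yield.
Net tension couple steel: A_s − A'_s = 5784 mm².
a = (A_s − A'_s) f_y / (0.85 f'_c b) = 2429280/(0.85 × 29.2 × 410) = 238.72 mm.
c = a/β₁ = 238.72/0.841 = 283.85 mm; ε'_s = 0.003(c − d')/c = 0.0023 ≥ f_y/E_s = 0.0021, so compression steel does yield.
M_n = (A_s − A'_s) f_y (d − a/2) + A'_s f_y (d − d') = [2429280 × (735 − 119.36) + 409920 × (735 − 68)] × 10⁻⁶ = 1495.56 + 273.42 = 1768.98 kN·m.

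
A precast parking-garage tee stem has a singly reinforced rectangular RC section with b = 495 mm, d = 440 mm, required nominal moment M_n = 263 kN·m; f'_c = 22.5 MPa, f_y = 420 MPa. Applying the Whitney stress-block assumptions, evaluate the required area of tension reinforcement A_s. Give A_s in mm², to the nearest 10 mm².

With M_n = 0.85 f'_c a b (d − a/2), solve the quadratic for a:
a = d − √(d² − 2M_n/(0.85 f'_c b)) = 440 − √(440² − 2 × 263×10⁶/(0.85 × 22.5 × 495)) = 68.47 mm.
A_s = 0.85 f'_c a b / f_y = 0.85 × 22.5 × 68.47 × 495 / 420 = 1543.3 mm².

A_s ≈ 1540 mm²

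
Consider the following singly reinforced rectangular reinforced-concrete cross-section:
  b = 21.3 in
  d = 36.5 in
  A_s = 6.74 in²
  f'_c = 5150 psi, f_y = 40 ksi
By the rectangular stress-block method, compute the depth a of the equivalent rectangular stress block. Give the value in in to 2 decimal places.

a ≈ 2.89 in

T = A_s f_y = 6.74 × 40 = 269.6 kips.
a = T/(0.85 f'_c b) = 269.6/(0.85 × 5.15 × 21.3) = 2.89 in.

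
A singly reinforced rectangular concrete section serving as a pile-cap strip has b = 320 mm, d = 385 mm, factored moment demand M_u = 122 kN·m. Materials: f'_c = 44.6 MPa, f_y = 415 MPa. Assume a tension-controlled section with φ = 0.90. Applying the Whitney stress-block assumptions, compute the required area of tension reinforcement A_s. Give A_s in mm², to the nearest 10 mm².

A_s ≈ 880 mm²

M_n = M_u/φ = 122/0.90 = 135.556 kN·m.
With M_n = 0.85 f'_c a b (d − a/2), solve the quadratic for a:
a = d − √(d² − 2M_n/(0.85 f'_c b)) = 385 − √(385² − 2 × 135.556×10⁶/(0.85 × 44.6 × 320)) = 30.21 mm.
A_s = 0.85 f'_c a b / f_y = 0.85 × 44.6 × 30.21 × 320 / 415 = 883.1 mm².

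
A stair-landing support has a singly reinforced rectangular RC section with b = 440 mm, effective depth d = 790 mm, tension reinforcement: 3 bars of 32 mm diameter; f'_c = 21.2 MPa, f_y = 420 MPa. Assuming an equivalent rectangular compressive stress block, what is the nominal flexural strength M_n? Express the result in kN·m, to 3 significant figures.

M_n ≈ 736 kN·m

A_s = 3 × 804 = 2412 mm².
T = A_s f_y = 2412 × 420 = 1013040 N = 1013.04 kN.
From C = T: a = T/(0.85 f'_c b) = 1013040/(0.85 × 21.2 × 440) = 127.77 mm.
M_n = T(d − a/2) = 1013.04 kN × (790 − 63.885) mm = 735.58 kN·m.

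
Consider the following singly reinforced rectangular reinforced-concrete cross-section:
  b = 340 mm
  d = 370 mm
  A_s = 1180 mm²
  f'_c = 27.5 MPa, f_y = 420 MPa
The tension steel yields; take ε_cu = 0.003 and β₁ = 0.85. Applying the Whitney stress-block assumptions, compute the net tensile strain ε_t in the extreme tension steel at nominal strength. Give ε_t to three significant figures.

a = A_s f_y/(0.85 f'_c b) = 62.36 mm.
β₁ = 0.85, so c = a/β₁ = 62.36/0.85 = 73.36 mm.
From the linear strain diagram with ε_cu = 0.003: ε_t = 0.003 (d − c)/c = 0.003 × (370 − 73.36)/73.36 = 0.0121.
Since ε_t ≥ 0.005, the section is tension-controlled.

ε_t ≈ 0.0121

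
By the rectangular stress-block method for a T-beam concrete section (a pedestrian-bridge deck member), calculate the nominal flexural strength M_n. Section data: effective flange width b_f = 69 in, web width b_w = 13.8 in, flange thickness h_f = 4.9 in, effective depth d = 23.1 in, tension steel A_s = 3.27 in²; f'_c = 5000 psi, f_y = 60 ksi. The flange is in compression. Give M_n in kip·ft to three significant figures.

M_n ≈ 372 kip·ft

Tension: T = A_s f_y = 3.27 × 60 = 196.2 kips.
Try a within the flange: a = T/(0.85 f'_c b_f) = 196.2/(0.85 × 5 × 69) = 0.669 in.
Since a = 0.669 ≤ h_f = 4.9 in, the stress block lies entirely in the flange; analyse as a rectangular beam of width b_f.
M_n = T(d − a/2) = 196.2 × (23.1 − 0.3345) = 4466.6 kip·in.
M_n = 4466.6/12 = 372.22 kip·ft.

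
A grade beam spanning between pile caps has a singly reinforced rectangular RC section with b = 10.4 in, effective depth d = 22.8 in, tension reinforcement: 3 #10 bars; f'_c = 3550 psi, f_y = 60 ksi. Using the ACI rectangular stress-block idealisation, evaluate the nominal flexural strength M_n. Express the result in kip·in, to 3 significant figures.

A_s = 3 × 1.27 = 3.81 in².
T = A_s f_y = 3.81 × 60 = 228.6 kips.
a = T/(0.85 f'_c b) = 228.6/(0.85 × 3.55 × 10.4) = 7.284 in.
M_n = T(d − a/2) = 228.6 × (22.8 − 3.642) = 4379.5 kip·in.

M_n ≈ 4380 kip·in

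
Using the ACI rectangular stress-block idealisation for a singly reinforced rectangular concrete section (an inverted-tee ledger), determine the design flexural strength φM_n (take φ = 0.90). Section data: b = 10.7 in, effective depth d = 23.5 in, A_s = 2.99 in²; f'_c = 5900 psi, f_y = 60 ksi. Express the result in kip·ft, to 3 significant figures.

T = A_s f_y = 2.99 × 60 = 179.4 kips.
a = T/(0.85 f'_c b) = 179.4/(0.85 × 5.9 × 10.7) = 3.343 in.
M_n = T(d − a/2) = 179.4 × (23.5 − 1.6715) = 3916.0 kip·in = 3916.0/12 = 326.33 kip·ft.
φM_n = 0.90 × 326.33 = 293.70 kip·ft.

φM_n ≈ 294 kip·ft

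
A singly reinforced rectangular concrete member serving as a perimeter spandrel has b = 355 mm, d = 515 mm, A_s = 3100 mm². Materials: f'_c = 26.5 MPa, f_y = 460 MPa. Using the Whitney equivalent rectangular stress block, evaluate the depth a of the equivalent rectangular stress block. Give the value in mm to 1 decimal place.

a ≈ 178.3 mm

T = A_s f_y = 3100 × 460 = 1426000 N = 1426 kN.
Setting C = 0.85 f'_c a b equal to T: a = 1426000/(0.85 × 26.5 × 355) = 178.3 mm.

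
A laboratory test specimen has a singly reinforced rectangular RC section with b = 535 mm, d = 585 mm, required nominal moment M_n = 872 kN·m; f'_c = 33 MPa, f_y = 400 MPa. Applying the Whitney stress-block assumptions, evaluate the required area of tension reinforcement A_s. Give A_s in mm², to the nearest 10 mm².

A_s ≈ 4110 mm²

With M_n = 0.85 f'_c a b (d − a/2), solve the quadratic for a:
a = d − √(d² − 2M_n/(0.85 f'_c b)) = 585 − √(585² − 2 × 872×10⁶/(0.85 × 33 × 535)) = 109.59 mm.
A_s = 0.85 f'_c a b / f_y = 0.85 × 33 × 109.59 × 535 / 400 = 4111.5 mm².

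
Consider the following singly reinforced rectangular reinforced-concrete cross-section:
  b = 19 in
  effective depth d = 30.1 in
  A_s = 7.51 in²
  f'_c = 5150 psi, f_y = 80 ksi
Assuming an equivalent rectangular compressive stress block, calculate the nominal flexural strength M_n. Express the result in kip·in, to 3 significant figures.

T = A_s f_y = 7.51 × 80 = 600.8 kips.
a = T/(0.85 f'_c b) = 600.8/(0.85 × 5.15 × 19) = 7.224 in.
M_n = T(d − a/2) = 600.8 × (30.1 − 3.612) = 15914.0 kip·in.

M_n ≈ 15900 kip·in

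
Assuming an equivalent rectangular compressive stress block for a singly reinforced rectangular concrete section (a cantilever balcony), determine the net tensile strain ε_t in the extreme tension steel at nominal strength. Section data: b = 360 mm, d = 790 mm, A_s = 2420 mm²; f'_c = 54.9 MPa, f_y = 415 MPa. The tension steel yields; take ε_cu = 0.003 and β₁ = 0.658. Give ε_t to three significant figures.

ε_t ≈ 0.0231

a = A_s f_y/(0.85 f'_c b) = 59.78 mm.
β₁ = 0.658, so c = a/β₁ = 59.78/0.658 = 90.85 mm.
From the linear strain diagram with ε_cu = 0.003: ε_t = 0.003 (d − c)/c = 0.003 × (790 − 90.85)/90.85 = 0.0231.
Since ε_t ≥ 0.005, the section is tension-controlled.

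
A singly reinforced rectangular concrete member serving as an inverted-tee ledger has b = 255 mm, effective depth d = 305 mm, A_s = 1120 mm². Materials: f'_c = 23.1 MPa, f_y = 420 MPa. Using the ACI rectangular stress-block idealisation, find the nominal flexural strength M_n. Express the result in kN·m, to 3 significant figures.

M_n ≈ 121 kN·m

T = A_s f_y = 1120 × 420 = 470400 N = 470.4 kN.
From C = T: a = T/(0.85 f'_c b) = 470400/(0.85 × 23.1 × 255) = 93.95 mm.
M_n = T(d − a/2) = 470.4 kN × (305 − 46.975) mm = 121.37 kN·m.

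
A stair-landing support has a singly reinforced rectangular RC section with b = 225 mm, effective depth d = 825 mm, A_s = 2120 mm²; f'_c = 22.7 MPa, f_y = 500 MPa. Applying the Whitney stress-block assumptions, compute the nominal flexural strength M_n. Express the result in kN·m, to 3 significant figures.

M_n ≈ 745 kN·m

T = A_s f_y = 2120 × 500 = 1060000 N = 1060 kN.
From C = T: a = T/(0.85 f'_c b) = 1060000/(0.85 × 22.7 × 225) = 244.16 mm.
M_n = T(d − a/2) = 1060 kN × (825 − 122.08) mm = 745.10 kN·m.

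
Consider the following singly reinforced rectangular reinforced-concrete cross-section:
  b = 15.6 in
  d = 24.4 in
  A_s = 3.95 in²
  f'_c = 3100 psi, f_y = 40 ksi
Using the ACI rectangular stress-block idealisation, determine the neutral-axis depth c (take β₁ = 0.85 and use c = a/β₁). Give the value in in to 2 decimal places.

T = A_s f_y = 3.95 × 40 = 158 kips.
a = T/(0.85 f'_c b) = 158/(0.85 × 3.1 × 15.6) = 3.8437 in.
With β₁ = 0.85, c = a/β₁ = 3.8437/0.85 = 4.52 in.

c ≈ 4.52 in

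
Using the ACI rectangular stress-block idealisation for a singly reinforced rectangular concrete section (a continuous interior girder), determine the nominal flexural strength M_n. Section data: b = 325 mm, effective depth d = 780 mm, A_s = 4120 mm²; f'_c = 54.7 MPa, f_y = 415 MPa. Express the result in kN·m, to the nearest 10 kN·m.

T = A_s f_y = 4120 × 415 = 1709800 N = 1709.8 kN.
From C = T: a = T/(0.85 f'_c b) = 1709800/(0.85 × 54.7 × 325) = 113.15 mm.
M_n = T(d − a/2) = 1709.8 kN × (780 − 56.575) mm = 1236.91 kN·m.

M_n ≈ 1240 kN·m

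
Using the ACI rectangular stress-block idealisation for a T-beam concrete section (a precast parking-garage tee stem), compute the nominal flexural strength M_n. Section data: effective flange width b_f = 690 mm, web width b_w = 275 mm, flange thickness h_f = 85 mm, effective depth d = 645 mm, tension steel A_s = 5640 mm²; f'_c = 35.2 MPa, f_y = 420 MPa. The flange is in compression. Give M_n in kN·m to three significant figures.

Tension: T = A_s f_y = 5640 × 420 = 2368800 N.
Try a within the flange: a = T/(0.85 f'_c b_f) = 2368800/(0.85 × 35.2 × 690) = 114.74 mm.
a = 114.74 > h_f = 85 mm: the block extends into the web. Split into flange-overhang and web parts.
C_f = 0.85 f'_c (b_f − b_w) h_f = 0.85 × 35.2 × (690 − 275) × 85 = 1055428 N.
Remaining web compression depth: a_w = (T − C_f)/(0.85 f'_c b_w) = (2368800 − 1055428)/(0.85 × 35.2 × 275) = 159.62 mm.
M_n = C_f(d − h_f/2) + (T − C_f)(d − a_w/2) = 1055428 × (645 − 42.5) + 1313372 × (645 − 79.81) = 635.90 + 742.30 = 1378.20 × 10⁶ N·mm.
M_n = 1378.20 kN·m.

M_n ≈ 1380 kN·m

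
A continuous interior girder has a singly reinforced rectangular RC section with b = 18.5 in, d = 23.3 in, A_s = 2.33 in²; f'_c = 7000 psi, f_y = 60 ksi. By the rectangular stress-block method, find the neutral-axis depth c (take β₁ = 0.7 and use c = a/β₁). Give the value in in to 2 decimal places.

T = A_s f_y = 2.33 × 60 = 139.8 kips.
a = T/(0.85 f'_c b) = 139.8/(0.85 × 7 × 18.5) = 1.2700 in.
With β₁ = 0.7, c = a/β₁ = 1.2700/0.7 = 1.81 in.

c ≈ 1.81 in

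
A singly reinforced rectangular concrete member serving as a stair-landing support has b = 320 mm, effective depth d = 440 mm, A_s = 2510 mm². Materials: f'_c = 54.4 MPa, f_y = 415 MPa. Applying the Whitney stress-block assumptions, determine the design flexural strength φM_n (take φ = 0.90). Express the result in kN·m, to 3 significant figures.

T = A_s f_y = 2510 × 415 = 1041650 N = 1041.65 kN.
From C = T: a = T/(0.85 f'_c b) = 1041650/(0.85 × 54.4 × 320) = 70.40 mm.
M_n = T(d − a/2) = 1041.65 kN × (440 − 35.2) mm = 421.66 kN·m.
φM_n = 0.90 × 421.66 = 379.49 kN·m.

φM_n ≈ 379 kN·m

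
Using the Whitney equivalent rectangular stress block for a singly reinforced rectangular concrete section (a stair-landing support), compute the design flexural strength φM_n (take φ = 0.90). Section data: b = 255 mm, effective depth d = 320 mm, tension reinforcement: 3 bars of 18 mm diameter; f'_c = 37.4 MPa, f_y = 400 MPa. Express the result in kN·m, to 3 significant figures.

φM_n ≈ 82.6 kN·m

A_s = 3 × 254 = 762 mm².
T = A_s f_y = 762 × 400 = 304800 N = 304.8 kN.
From C = T: a = T/(0.85 f'_c b) = 304800/(0.85 × 37.4 × 255) = 37.60 mm.
M_n = T(d − a/2) = 304.8 kN × (320 − 18.8) mm = 91.81 kN·m.
φM_n = 0.90 × 91.81 = 82.63 kN·m.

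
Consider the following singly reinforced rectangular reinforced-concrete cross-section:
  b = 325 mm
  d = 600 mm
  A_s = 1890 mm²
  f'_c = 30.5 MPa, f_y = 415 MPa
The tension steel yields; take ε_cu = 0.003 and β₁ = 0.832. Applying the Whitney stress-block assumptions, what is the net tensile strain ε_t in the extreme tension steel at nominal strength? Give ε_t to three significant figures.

a = A_s f_y/(0.85 f'_c b) = 93.09 mm.
β₁ = 0.832, so c = a/β₁ = 93.09/0.832 = 111.89 mm.
From the linear strain diagram with ε_cu = 0.003: ε_t = 0.003 (d − c)/c = 0.003 × (600 − 111.89)/111.89 = 0.0131.
Since ε_t ≥ 0.005, the section is tension-controlled.

ε_t ≈ 0.0131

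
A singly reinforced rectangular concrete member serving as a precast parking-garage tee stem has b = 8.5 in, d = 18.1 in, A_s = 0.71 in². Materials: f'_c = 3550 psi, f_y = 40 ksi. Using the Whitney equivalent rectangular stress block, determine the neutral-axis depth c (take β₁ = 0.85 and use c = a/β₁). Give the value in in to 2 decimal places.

c ≈ 1.30 in

T = A_s f_y = 0.71 × 40 = 28.4 kips.
a = T/(0.85 f'_c b) = 28.4/(0.85 × 3.55 × 8.5) = 1.1073 in.
With β₁ = 0.85, c = a/β₁ = 1.1073/0.85 = 1.30 in.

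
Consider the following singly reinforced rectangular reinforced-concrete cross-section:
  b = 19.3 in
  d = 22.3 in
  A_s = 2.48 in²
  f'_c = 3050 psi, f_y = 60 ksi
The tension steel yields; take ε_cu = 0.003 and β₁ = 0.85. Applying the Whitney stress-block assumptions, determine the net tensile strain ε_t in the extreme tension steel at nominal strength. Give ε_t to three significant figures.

a = A_s f_y/(0.85 f'_c b) = 2.974 in.
β₁ = 0.85, so c = a/β₁ = 2.974/0.85 = 3.499 in.
From the linear strain diagram with ε_cu = 0.003: ε_t = 0.003 (d − c)/c = 0.003 × (22.3 − 3.499)/3.499 = 0.0161.
Since ε_t ≥ 0.005, the section is tension-controlled.

ε_t ≈ 0.0161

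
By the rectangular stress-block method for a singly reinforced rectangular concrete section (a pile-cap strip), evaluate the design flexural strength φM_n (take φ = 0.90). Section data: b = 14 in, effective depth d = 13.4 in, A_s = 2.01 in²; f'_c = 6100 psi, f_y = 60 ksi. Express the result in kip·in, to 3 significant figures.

T = A_s f_y = 2.01 × 60 = 120.6 kips.
a = T/(0.85 f'_c b) = 120.6/(0.85 × 6.1 × 14) = 1.661 in.
M_n = T(d − a/2) = 120.6 × (13.4 − 0.8305) = 1515.9 kip·in.
φM_n = 0.90 × 1515.9 = 1364.3 kip·in.

φM_n ≈ 1360 kip·in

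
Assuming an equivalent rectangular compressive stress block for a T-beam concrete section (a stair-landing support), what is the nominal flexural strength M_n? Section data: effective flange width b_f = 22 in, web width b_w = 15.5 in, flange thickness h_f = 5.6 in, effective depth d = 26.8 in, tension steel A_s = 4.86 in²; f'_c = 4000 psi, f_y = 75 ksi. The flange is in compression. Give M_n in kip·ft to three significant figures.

M_n ≈ 740 kip·ft

Tension: T = A_s f_y = 4.86 × 75 = 364.5 kips.
Try a within the flange: a = T/(0.85 f'_c b_f) = 364.5/(0.85 × 4 × 22) = 4.873 in.
Since a = 4.873 ≤ h_f = 5.6 in, the stress block lies entirely in the flange; analyse as a rectangular beam of width b_f.
M_n = T(d − a/2) = 364.5 × (26.8 − 2.4365) = 8880.5 kip·in.
M_n = 8880.5/12 = 740.04 kip·ft.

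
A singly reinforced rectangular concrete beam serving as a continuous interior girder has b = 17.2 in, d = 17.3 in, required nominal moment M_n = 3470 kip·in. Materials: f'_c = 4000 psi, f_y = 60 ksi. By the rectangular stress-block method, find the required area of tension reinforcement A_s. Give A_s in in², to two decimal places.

From M_n = 0.85 f'_c a b (d − a/2):
a = d − √(d² − 2M_n/(0.85 f'_c b)) = 17.3 − √(17.3² − 2 × 3470/(0.85 × 4 × 17.2)) = 3.861 in.
A_s = 0.85 f'_c a b / f_y = 0.85 × 4 × 3.861 × 17.2 / 60 = 3.763 in².

A_s ≈ 3.76 in²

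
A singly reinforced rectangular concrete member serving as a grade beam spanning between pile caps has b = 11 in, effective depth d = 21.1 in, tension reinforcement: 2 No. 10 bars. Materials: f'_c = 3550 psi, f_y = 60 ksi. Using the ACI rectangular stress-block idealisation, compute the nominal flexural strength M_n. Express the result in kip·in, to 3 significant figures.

A_s = 2 × 1.27 = 2.54 in².
T = A_s f_y = 2.54 × 60 = 152.4 kips.
a = T/(0.85 f'_c b) = 152.4/(0.85 × 3.55 × 11) = 4.591 in.
M_n = T(d − a/2) = 152.4 × (21.1 − 2.2955) = 2865.8 kip·in.

M_n ≈ 2870 kip·in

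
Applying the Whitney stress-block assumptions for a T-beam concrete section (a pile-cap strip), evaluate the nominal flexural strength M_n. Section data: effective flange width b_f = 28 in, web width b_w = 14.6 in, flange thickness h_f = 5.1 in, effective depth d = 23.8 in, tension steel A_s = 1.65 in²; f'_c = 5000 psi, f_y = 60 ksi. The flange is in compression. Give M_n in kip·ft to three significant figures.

Tension: T = A_s f_y = 1.65 × 60 = 99 kips.
Try a within the flange: a = T/(0.85 f'_c b_f) = 99/(0.85 × 5 × 28) = 0.832 in.
Since a = 0.832 ≤ h_f = 5.1 in, the stress block lies entirely in the flange; analyse as a rectangular beam of width b_f.
M_n = T(d − a/2) = 99 × (23.8 − 0.416) = 2315.0 kip·in.
M_n = 2315.0/12 = 192.92 kip·ft.

M_n ≈ 193 kip·ft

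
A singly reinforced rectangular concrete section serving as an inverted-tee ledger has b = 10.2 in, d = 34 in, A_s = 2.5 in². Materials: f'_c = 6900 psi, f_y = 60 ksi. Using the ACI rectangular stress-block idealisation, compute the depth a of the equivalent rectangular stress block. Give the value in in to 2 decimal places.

a ≈ 2.51 in

T = A_s f_y = 2.5 × 60 = 150 kips.
a = T/(0.85 f'_c b) = 150/(0.85 × 6.9 × 10.2) = 2.51 in.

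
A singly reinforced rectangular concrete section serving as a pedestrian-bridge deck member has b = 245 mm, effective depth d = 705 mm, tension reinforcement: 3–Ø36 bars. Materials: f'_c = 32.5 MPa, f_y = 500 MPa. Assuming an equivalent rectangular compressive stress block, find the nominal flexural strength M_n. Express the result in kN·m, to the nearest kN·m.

M_n ≈ 904 kN·m

A_s = 3 × 1018 = 3054 mm².
T = A_s f_y = 3054 × 500 = 1527000 N = 1527 kN.
From C = T: a = T/(0.85 f'_c b) = 1527000/(0.85 × 32.5 × 245) = 225.62 mm.
M_n = T(d − a/2) = 1527 kN × (705 − 112.81) mm = 904.27 kN·m.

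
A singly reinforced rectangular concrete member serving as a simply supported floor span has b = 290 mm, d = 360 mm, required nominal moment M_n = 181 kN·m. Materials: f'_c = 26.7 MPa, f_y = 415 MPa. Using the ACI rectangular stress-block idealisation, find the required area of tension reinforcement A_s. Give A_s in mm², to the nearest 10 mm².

A_s ≈ 1380 mm²

With M_n = 0.85 f'_c a b (d − a/2), solve the quadratic for a:
a = d − √(d² − 2M_n/(0.85 f'_c b)) = 360 − √(360² − 2 × 181×10⁶/(0.85 × 26.7 × 290)) = 86.87 mm.
A_s = 0.85 f'_c a b / f_y = 0.85 × 26.7 × 86.87 × 290 / 415 = 1377.7 mm².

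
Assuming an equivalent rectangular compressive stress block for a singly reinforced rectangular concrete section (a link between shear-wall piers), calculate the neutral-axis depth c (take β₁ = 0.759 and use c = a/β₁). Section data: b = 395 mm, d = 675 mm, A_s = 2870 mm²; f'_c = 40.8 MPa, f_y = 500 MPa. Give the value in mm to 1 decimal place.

T = A_s f_y = 2870 × 500 = 1435000 N = 1435 kN.
Setting C = 0.85 f'_c a b equal to T: a = 1435000/(0.85 × 40.8 × 395) = 104.755 mm.
With β₁ = 0.759, c = a/β₁ = 104.755/0.759 = 138.0 mm.

c ≈ 138.0 mm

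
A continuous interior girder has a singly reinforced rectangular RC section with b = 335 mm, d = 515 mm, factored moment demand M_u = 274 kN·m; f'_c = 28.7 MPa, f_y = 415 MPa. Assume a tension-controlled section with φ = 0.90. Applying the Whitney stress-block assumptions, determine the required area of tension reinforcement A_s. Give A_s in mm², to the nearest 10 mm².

M_n = M_u/φ = 274/0.90 = 304.444 kN·m.
With M_n = 0.85 f'_c a b (d − a/2), solve the quadratic for a:
a = d − √(d² − 2M_n/(0.85 f'_c b)) = 515 − √(515² − 2 × 304.444×10⁶/(0.85 × 28.7 × 335)) = 78.29 mm.
A_s = 0.85 f'_c a b / f_y = 0.85 × 28.7 × 78.29 × 335 / 415 = 1541.7 mm².

A_s ≈ 1540 mm²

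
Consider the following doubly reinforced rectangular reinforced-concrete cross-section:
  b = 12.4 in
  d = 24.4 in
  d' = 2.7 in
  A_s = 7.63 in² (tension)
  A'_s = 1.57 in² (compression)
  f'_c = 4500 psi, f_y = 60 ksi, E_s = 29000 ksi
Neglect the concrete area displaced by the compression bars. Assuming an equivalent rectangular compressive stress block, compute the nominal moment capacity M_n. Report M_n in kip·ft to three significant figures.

M_n ≈ 794 kip·ft

Assume both steels yield.
a = (A_s − A'_s) f_y/(0.85 f'_c b) = (7.63 − 1.57) × 60/(0.85 × 4.5 × 12.4) = 7.666 in.
c = a/β₁ = 7.666/0.825 = 9.292 in; ε'_s = 0.003(c − d')/c = 0.0021 ≥ ε_y = 0.0021, so the compression steel yields.
M_n = (A_s − A'_s) f_y (d − a/2) + A'_s f_y (d − d') = 363.6 × (24.4 − 3.833) + 94.2 × (24.4 − 2.7) = 7478.2 + 2044.1 = 9522.3 kip·in = 9522.3/12 = 793.53 kip·ft.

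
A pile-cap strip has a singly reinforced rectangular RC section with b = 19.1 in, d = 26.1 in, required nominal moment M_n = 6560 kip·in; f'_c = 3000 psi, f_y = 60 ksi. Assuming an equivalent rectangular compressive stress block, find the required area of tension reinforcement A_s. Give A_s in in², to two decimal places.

From M_n = 0.85 f'_c a b (d − a/2):
a = d − √(d² − 2M_n/(0.85 f'_c b)) = 26.1 − √(26.1² − 2 × 6560/(0.85 × 3 × 19.1)) = 5.806 in.
A_s = 0.85 f'_c a b / f_y = 0.85 × 3 × 5.806 × 19.1 / 60 = 4.713 in².

A_s ≈ 4.71 in²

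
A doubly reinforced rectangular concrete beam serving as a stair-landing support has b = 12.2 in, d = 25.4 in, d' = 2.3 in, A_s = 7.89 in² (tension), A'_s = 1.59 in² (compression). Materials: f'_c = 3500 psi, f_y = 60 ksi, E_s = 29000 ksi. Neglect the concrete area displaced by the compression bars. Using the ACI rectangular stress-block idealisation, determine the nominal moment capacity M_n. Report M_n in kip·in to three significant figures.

Assume both steels yield.
a = (A_s − A'_s) f_y/(0.85 f'_c b) = (7.89 − 1.59) × 60/(0.85 × 3.5 × 12.2) = 10.415 in.
c = a/β₁ = 10.415/0.85 = 12.253 in; ε'_s = 0.003(c − d')/c = 0.0024 ≥ ε_y = 0.0021, so the compression steel yields.
M_n = (A_s − A'_s) f_y (d − a/2) + A'_s f_y (d − d') = 378 × (25.4 − 5.2075) + 95.4 × (25.4 − 2.3) = 7632.8 + 2203.7 = 9836.5 kip·in.

M_n ≈ 9840 kip·in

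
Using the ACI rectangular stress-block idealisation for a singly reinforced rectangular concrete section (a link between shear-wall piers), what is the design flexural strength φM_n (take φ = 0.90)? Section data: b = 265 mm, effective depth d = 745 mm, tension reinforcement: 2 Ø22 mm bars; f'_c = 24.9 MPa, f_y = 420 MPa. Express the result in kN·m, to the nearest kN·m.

A_s = 2 × 380 = 760 mm².
T = A_s f_y = 760 × 420 = 319200 N = 319.2 kN.
From C = T: a = T/(0.85 f'_c b) = 319200/(0.85 × 24.9 × 265) = 56.91 mm.
M_n = T(d − a/2) = 319.2 kN × (745 − 28.455) mm = 228.72 kN·m.
φM_n = 0.90 × 228.72 = 205.85 kN·m.

φM_n ≈ 206 kN·m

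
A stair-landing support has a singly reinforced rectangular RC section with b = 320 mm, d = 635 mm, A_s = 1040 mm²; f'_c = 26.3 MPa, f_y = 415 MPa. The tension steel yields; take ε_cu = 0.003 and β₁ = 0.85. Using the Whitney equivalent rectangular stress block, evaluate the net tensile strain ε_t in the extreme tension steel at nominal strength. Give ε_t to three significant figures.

ε_t ≈ 0.0238

a = A_s f_y/(0.85 f'_c b) = 60.33 mm.
β₁ = 0.85, so c = a/β₁ = 60.33/0.85 = 70.98 mm.
From the linear strain diagram with ε_cu = 0.003: ε_t = 0.003 (d − c)/c = 0.003 × (635 − 70.98)/70.98 = 0.0238.
Since ε_t ≥ 0.005, the section is tension-controlled.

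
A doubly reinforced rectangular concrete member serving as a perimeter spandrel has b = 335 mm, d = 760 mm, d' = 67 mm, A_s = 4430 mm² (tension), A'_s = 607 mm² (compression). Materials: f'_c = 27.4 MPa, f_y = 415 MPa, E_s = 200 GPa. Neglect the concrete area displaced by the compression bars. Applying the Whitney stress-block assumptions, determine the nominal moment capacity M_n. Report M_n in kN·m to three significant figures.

M_n ≈ 1220 kN·m

Assume both tension and compression steel yield.
Net tension couple steel: A_s − A'_s = 3823 mm².
a = (A_s − A'_s) f_y / (0.85 f'_c b) = 1586545/(0.85 × 27.4 × 335) = 203.35 mm.
c = a/β₁ = 203.35/0.85 = 239.24 mm; ε'_s = 0.003(c − d')/c = 0.0022 ≥ f_y/E_s = 0.0021, so compression steel does yield.
M_n = (A_s − A'_s) f_y (d − a/2) + A'_s f_y (d − d') = [1586545 × (760 − 101.675) + 251905 × (760 − 67)] × 10⁻⁶ = 1044.46 + 174.57 = 1219.03 kN·m.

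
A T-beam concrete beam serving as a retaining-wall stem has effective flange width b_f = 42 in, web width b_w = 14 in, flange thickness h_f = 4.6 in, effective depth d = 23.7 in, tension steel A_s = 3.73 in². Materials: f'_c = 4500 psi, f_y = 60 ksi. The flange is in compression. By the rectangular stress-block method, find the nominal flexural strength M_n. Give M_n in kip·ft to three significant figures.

Tension: T = A_s f_y = 3.73 × 60 = 223.8 kips.
Try a within the flange: a = T/(0.85 f'_c b_f) = 223.8/(0.85 × 4.5 × 42) = 1.393 in.
Since a = 1.393 ≤ h_f = 4.6 in, the stress block lies entirely in the flange; analyse as a rectangular beam of width b_f.
M_n = T(d − a/2) = 223.8 × (23.7 − 0.6965) = 5148.2 kip·in.
M_n = 5148.2/12 = 429.02 kip·ft.

M_n ≈ 429 kip·ft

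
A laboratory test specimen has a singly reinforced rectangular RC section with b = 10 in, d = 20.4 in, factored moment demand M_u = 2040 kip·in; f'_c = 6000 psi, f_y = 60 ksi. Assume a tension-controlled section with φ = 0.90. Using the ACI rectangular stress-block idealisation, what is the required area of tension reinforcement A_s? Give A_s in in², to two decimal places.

M_n = M_u/φ = 2040/0.90 = 2266.67 kip·in.
From M_n = 0.85 f'_c a b (d − a/2):
a = d − √(d² − 2M_n/(0.85 f'_c b)) = 20.4 − √(20.4² − 2 × 2266.67/(0.85 × 6 × 10)) = 2.309 in.
A_s = 0.85 f'_c a b / f_y = 0.85 × 6 × 2.309 × 10 / 60 = 1.963 in².

A_s ≈ 1.96 in²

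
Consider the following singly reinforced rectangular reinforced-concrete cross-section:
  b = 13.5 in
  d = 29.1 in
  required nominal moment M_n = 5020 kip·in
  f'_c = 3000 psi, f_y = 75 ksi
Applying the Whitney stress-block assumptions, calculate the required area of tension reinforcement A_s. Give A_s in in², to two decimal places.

From M_n = 0.85 f'_c a b (d − a/2):
a = d − √(d² − 2M_n/(0.85 f'_c b)) = 29.1 − √(29.1² − 2 × 5020/(0.85 × 3 × 13.5)) = 5.538 in.
A_s = 0.85 f'_c a b / f_y = 0.85 × 3 × 5.538 × 13.5 / 75 = 2.542 in².

A_s ≈ 2.54 in²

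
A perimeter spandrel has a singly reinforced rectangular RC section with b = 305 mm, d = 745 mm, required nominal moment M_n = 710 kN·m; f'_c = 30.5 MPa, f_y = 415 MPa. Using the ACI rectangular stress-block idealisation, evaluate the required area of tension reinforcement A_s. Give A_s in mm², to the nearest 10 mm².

A_s ≈ 2520 mm²

With M_n = 0.85 f'_c a b (d − a/2), solve the quadratic for a:
a = d − √(d² − 2M_n/(0.85 f'_c b)) = 745 − √(745² − 2 × 710×10⁶/(0.85 × 30.5 × 305)) = 132.27 mm.
A_s = 0.85 f'_c a b / f_y = 0.85 × 30.5 × 132.27 × 305 / 415 = 2520.2 mm².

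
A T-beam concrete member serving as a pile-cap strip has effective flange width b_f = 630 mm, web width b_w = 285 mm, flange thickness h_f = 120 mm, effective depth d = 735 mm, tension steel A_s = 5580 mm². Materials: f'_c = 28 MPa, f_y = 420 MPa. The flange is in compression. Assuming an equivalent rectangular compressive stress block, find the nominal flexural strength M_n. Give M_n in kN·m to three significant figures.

Tension: T = A_s f_y = 5580 × 420 = 2343600 N.
Try a within the flange: a = T/(0.85 f'_c b_f) = 2343600/(0.85 × 28 × 630) = 156.30 mm.
a = 156.30 > h_f = 120 mm: the block extends into the web. Split into flange-overhang and web parts.
C_f = 0.85 f'_c (b_f − b_w) h_f = 0.85 × 28 × (630 − 285) × 120 = 985320 N.
Remaining web compression depth: a_w = (T − C_f)/(0.85 f'_c b_w) = (2343600 − 985320)/(0.85 × 28 × 285) = 200.25 mm.
M_n = C_f(d − h_f/2) + (T − C_f)(d − a_w/2) = 985320 × (735 − 60) + 1358280 × (735 − 100.125) = 665.09 + 862.34 = 1527.43 × 10⁶ N·mm.
M_n = 1527.43 kN·m.

M_n ≈ 1530 kN·m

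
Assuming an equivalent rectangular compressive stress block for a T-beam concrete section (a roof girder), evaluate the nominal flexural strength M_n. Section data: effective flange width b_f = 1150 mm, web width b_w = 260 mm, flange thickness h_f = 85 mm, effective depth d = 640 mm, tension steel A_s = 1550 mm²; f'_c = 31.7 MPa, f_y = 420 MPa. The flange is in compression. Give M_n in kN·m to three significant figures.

Tension: T = A_s f_y = 1550 × 420 = 651000 N.
Try a within the flange: a = T/(0.85 f'_c b_f) = 651000/(0.85 × 31.7 × 1150) = 21.01 mm.
Since a = 21.01 ≤ h_f = 85 mm, the stress block lies entirely in the flange; analyse as a rectangular beam of width b_f.
M_n = T(d − a/2) = 651000 × (640 − 10.505) = 409.80 × 10⁶ N·mm.
M_n = 409.80 kN·m.

M_n ≈ 410 kN·m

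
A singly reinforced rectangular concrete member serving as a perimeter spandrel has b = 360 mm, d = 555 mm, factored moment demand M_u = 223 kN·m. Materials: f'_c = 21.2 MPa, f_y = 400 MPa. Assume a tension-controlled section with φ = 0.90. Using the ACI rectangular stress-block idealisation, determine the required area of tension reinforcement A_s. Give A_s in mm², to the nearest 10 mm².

A_s ≈ 1200 mm²

M_n = M_u/φ = 223/0.90 = 247.778 kN·m.
With M_n = 0.85 f'_c a b (d − a/2), solve the quadratic for a:
a = d − √(d² − 2M_n/(0.85 f'_c b)) = 555 − √(555² − 2 × 247.778×10⁶/(0.85 × 21.2 × 360)) = 73.72 mm.
A_s = 0.85 f'_c a b / f_y = 0.85 × 21.2 × 73.72 × 360 / 400 = 1195.6 mm².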